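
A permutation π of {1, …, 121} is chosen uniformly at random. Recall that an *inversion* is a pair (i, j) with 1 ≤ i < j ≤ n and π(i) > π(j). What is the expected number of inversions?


Write X = Σ X_I over the C(121, 2) = 7260 pairs i < j, with X_I the indicator of one inversion.
There are 7260 indicators.
For each fixed pair i < j, the values π(i) and π(j) are two distinct elements of {1, …, 121} in uniformly random order; by symmetry P[π(i) > π(j)] = 1/2.
By linearity: E[X] = 7260 · (1/2) = C(121, 2) · (1/2) = 7260/2 = 3630 ≈ 3630.000000.

E[X] = 3630 = 3630.000000.


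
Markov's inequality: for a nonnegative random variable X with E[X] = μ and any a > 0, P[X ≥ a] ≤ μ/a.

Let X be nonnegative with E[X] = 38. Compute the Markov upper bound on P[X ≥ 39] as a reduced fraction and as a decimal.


μ = E[X] = 38, a = 39.
Markov: P[X ≥ 39] ≤ μ/a = (38)/39 = 38/39.
Numerically: ≈ 0.974359.
(Since a = 39 > μ = 38.000000, the bound 38/39 is < 1 and informative.)

P[X ≥ 39] ≤ 38/39 ≈ 0.974359.


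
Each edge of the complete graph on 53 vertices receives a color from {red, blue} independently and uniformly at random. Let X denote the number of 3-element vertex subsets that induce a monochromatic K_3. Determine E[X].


Let X = Σ_S X_S over the C(53, 3) = 23426 subsets S of size 3, where X_S = 1 if the K_3 on S is monochromatic.
For a fixed S, the K_3 on S has C(3, 2) = 3 edges. P[all 3 edges red] = (1/2)^3, and likewise for blue, so P[monochromatic] = 2·(1/2)^3 = 2^{1 − 3} = 1/4.
By linearity: E[X] = C(53, 3) · 2^{1 − 3} = 23426 · 1/4 = 11713/2.
Numerically: E[X] ≈ 5856.50000.

E[X] = C(53,3)·2^(1−C(3,2)) = 11713/2 ≈ 5856.50000.


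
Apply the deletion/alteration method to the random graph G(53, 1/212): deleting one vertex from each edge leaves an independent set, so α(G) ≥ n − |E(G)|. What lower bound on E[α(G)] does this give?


E[|E(G)|] = C(53, 2)·p = 1378 · (1/212) = 13/2.
E[α(G)] ≥ n − E[|E(G)|] = 53 − 13/2 = 93/2.
Numerically: ≈ 46.500000.
(This is only a lower bound; the true E[α(G)] may be larger.)

E[α(G)] ≥ 93/2 ≈ 46.500000.


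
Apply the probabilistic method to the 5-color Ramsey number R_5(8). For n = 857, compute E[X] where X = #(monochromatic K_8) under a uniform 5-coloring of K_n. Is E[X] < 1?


E[X] = C(857, 8) · 5^{1 − 28} = 6983854138365964575 · 5^{−27} = 6983854138365964575/7450580596923828125.
As a reduced fraction: E[X] = 279354165534638583/298023223876953125 ≈ 0.937.
Is E[X] < 1? YES.
Since E[X] < 1, there exists a 5-coloring of K_{857} with no monochromatic K_8; hence R_5(8) > 857.

E[X] = 279354165534638583/298023223876953125 ≈ 0.937; E[X] < 1, so R_5(8) > 857.


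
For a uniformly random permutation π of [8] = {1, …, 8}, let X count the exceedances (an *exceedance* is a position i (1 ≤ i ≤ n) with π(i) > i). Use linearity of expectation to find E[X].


Write X = Σ_{i=1}^{8} X_i, where X_i = 1_{π(i) > i}.
For each fixed i, π(i) is uniform over {1, …, 8} (marginal of a uniform permutation), so P[π(i) > i] = (n − i)/n. Summing: Σ_{i=1}^{8} (n − i)/n = (0 + 1 + … + 7)/8 = 8(8 − 1)/(2·8) = (8 − 1)/2.
Hence E[X] = Σ_{i=1}^{8} (8 − i)/8 = 7/2 ≈ 3.50000.

E[X] = 7/2 = 3.50000.


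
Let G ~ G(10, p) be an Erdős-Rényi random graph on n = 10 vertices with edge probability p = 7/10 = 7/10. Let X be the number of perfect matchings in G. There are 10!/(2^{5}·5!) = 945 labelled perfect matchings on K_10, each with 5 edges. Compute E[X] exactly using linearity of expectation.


K_10 has 10!/(2^{5}·5!) = 945 labelled perfect matchings.
For each such perfect matching H, let X_H = 1 if all 5 edges of H are present in G. Then P[X_H = 1] = p^{5} = (7/10)^{5} = 16807/100000.
By linearity: E[X] = Σ_H E[X_H] = 945 · p^{5} = 945 · 16807/100000 = 3176523/20000.
Numerically: E[X] ≈ 158.83.

E[X] = 945 · (7/10)^{5} = 3176523/20000 ≈ 158.83.


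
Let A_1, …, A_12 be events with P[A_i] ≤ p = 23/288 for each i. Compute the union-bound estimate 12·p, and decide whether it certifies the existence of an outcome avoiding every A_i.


Union bound: P[∪_{i=1}^{12} A_i] ≤ Σ_i P[A_i] ≤ 12·p = 12·(23/288) = 23/24.
Numerically: 23/24 ≈ 0.9583.
Is 23/24 < 1? YES.
Since P[∪ A_i] ≤ 23/24 < 1, the complement has P[∩ A_i^c] ≥ 1 − 23/24 = 1/24 > 0, so some outcome avoids every A_i.

12·p = 23/24 ≈ 0.9583; existence CERTIFIED by the union bound.


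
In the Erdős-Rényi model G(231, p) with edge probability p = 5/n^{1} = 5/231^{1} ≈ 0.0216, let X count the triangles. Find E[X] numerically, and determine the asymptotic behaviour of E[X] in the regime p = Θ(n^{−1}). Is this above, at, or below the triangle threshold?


Number of potential triangles: C(231, 3) = 2027795.
Each occurs with probability p³ ≈ (0.0216)³ ≈ 1.01408e-05.
By linearity: E[X] = C(231, 3)·p³ ≈ 2027795 · 1.01408e-05 ≈ 20.564.
Here α = 1, so p = 5/n is exactly at the triangle threshold p ~ 1/n. Asymptotically E[X] → c³/6 = 5³/6 = 125/6 ≈ 20.833, a bounded constant. In this regime the triangle count is asymptotically Poisson(c³/6).

E[X] ≈ 20.564; in regime p = Θ(1/n^{1}) E[X] stays bounded (at the triangle threshold p ~ 1/n).


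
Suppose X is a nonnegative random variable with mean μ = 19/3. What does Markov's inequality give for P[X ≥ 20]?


μ = E[X] = 19/3, a = 20.
Markov: P[X ≥ 20] ≤ μ/a = (19/3)/20 = 19/60.
Numerically: ≈ 0.316667.
(Since a = 20 > μ = 6.333333, the bound 19/60 is < 1 and informative.)

P[X ≥ 20] ≤ 19/60 ≈ 0.316667.


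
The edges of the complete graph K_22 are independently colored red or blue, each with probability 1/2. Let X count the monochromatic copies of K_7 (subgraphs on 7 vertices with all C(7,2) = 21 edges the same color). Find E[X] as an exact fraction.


Let X = Σ_S X_S over the C(22, 7) = 170544 subsets S of size 7, where X_S = 1 if the K_7 on S is monochromatic.
For a fixed S, the K_7 on S has C(7, 2) = 21 edges. P[all 21 edges red] = (1/2)^21, and likewise for blue, so P[monochromatic] = 2·(1/2)^21 = 2^{1 − 21} = 1/1048576.
Summing: E[X] = C(22, 7) · 2^{1 − 21} = 170544 · 1/1048576 = 10659/65536.
Numerically: E[X] ≈ 0.162643.

E[X] = C(22,7)·2^(1−C(7,2)) = 10659/65536 ≈ 0.162643.


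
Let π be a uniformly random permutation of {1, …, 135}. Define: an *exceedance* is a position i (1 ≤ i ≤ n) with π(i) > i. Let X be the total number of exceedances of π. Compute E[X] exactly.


Write X = Σ_{i=1}^{135} X_i, where X_i = 1_{π(i) > i}.
For each fixed i, π(i) is uniform over {1, …, 135} (marginal of a uniform permutation), so P[π(i) > i] = (n − i)/n. Summing: Σ_{i=1}^{135} (n − i)/n = (0 + 1 + … + 134)/135 = 135(135 − 1)/(2·135) = (135 − 1)/2.
Hence E[X] = Σ_{i=1}^{135} (135 − i)/135 = 67 ≈ 67.00000.

E[X] = 67 = 67.00000.


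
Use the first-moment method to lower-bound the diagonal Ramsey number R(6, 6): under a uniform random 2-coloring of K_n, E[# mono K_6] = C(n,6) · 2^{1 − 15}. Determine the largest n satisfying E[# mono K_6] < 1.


We need C(n, 6) · 2^{1 − 15} < 1, i.e. C(n, 6) < 2^{15 − 1} = 16384.
Check values of n near the boundary:
  n = 15: C(15, 6) = 5005; 5005 < 16384? YES
  n = 16: C(16, 6) = 8008; 8008 < 16384? YES
  n = 17: C(17, 6) = 12376; 12376 < 16384? YES
  n = 18: C(18, 6) = 18564; 18564 < 16384? NO
The largest n with C(n, 6) < 16384 is n = 17 (where E[X] = 1547/2048 ≈ 0.755371). Hence R(6, 6) > 17, i.e. R(6, 6) ≥ 18.

Largest n = 17; hence R(6, 6) > 17.


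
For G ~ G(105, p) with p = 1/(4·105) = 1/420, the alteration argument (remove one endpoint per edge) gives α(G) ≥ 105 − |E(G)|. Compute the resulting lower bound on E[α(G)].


E[|E(G)|] = C(105, 2)·p = 5460 · (1/420) = 13.
E[α(G)] ≥ n − E[|E(G)|] = 105 − 13 = 92.
Numerically: ≈ 92.000.
(This is only a lower bound; the true E[α(G)] may be larger.)

E[α(G)] ≥ 92 ≈ 92.000.


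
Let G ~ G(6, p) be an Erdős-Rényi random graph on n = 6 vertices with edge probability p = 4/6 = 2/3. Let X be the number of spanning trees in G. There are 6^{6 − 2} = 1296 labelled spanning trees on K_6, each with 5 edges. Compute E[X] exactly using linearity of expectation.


K_6 has 6^{6 − 2} = 1296 labelled spanning trees.
For each such spanning tree H, let X_H = 1 if all 5 edges of H are present in G. Then P[X_H = 1] = p^{5} = (2/3)^{5} = 32/243.
By linearity: E[X] = Σ_H E[X_H] = 1296 · p^{5} = 1296 · 32/243 = 512/3.
Numerically: E[X] ≈ 170.67.

E[X] = 1296 · (2/3)^{5} = 512/3 ≈ 170.67.


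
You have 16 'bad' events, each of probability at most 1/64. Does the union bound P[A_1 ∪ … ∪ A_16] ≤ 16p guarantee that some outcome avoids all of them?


Union bound: P[∪_{i=1}^{16} A_i] ≤ Σ_i P[A_i] ≤ 16·p = 16·(1/64) = 1/4.
Numerically: 1/4 ≈ 0.250.
Is 1/4 < 1? YES.
Since P[∪ A_i] ≤ 1/4 < 1, the complement has P[∩ A_i^c] ≥ 1 − 1/4 = 3/4 > 0, so some outcome avoids every A_i.

16·p = 1/4 ≈ 0.250; existence CERTIFIED by the union bound.


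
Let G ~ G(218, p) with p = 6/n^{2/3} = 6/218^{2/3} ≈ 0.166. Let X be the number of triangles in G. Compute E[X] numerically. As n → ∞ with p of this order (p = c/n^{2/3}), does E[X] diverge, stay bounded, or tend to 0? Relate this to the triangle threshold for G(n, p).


Number of potential triangles: C(218, 3) = 1703016.
Each occurs with probability p³ ≈ (0.166)³ ≈ 4.54507e-03.
By linearity: E[X] = C(218, 3)·p³ ≈ 1703016 · 4.54507e-03 ≈ 7740.330.
Since α = 2/3 < 1, p = c/n^{2/3} ≫ 1/n is above the triangle threshold p ~ 1/n. Asymptotically E[X] ~ (c³/6)·n^{3(1−α)} = (6³/6)·n^{1} → ∞; triangles are abundant w.h.p.

E[X] ≈ 7740.330; in regime p = Θ(1/n^{2/3}) E[X] diverges (above the triangle threshold p ~ 1/n).


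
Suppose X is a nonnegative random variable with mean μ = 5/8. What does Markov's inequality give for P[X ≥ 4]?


μ = E[X] = 5/8, a = 4.
Markov: P[X ≥ 4] ≤ μ/a = (5/8)/4 = 5/32.
Numerically: ≈ 0.156.
(Since a = 4 > μ = 0.625, the bound 5/32 is < 1 and informative.)

P[X ≥ 4] ≤ 5/32 ≈ 0.156.


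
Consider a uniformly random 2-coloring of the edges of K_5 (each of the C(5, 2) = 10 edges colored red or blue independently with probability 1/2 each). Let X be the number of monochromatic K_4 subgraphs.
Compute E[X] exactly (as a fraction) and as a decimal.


Let X = Σ_S X_S over the C(5, 4) = 5 subsets S of size 4, where X_S = 1 if the K_4 on S is monochromatic.
For a fixed S, the K_4 on S has C(4, 2) = 6 edges. P[all 6 edges red] = (1/2)^6, and likewise for blue, so P[monochromatic] = 2·(1/2)^6 = 2^{1 − 6} = 1/32.
By linearity: E[X] = C(5, 4) · 2^{1 − 6} = 5 · 1/32 = 5/32.
Numerically: E[X] ≈ 0.156.

E[X] = C(5,4)·2^(1−C(4,2)) = 5/32 ≈ 0.156.


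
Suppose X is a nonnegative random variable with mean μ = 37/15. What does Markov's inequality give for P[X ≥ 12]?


μ = E[X] = 37/15, a = 12.
Markov: P[X ≥ 12] ≤ μ/a = (37/15)/12 = 37/180.
Numerically: ≈ 0.205556.
(Since a = 12 > μ = 2.466667, the bound 37/180 is < 1 and informative.)

P[X ≥ 12] ≤ 37/180 ≈ 0.205556.


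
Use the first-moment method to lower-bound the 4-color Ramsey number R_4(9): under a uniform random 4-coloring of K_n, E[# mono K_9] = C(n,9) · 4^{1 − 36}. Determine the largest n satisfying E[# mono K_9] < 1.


We need C(n, 9) · 4^{1 − 36} < 1, i.e. C(n, 9) < 4^{36 − 1} = 1180591620717411303424.
Check values of n near the boundary:
  n = 913: C(913, 9) = 1167605542753639808390; 1167605542753639808390 < 1180591620717411303424? YES
  n = 914: C(914, 9) = 1179217089587653905932; 1179217089587653905932 < 1180591620717411303424? YES
  n = 915: C(915, 9) = 1190931166636537885130; 1190931166636537885130 < 1180591620717411303424? NO
  n = 916: C(916, 9) = 1202748565202942340440; 1202748565202942340440 < 1180591620717411303424? NO
The largest n with C(n, 9) < 1180591620717411303424 is n = 914 (where E[X] = 294804272396913476483/295147905179352825856 ≈ 0.998836). Hence R_4(9) > 914, i.e. R_4(9) ≥ 915.

Largest n = 914; hence R_4(9) > 914.


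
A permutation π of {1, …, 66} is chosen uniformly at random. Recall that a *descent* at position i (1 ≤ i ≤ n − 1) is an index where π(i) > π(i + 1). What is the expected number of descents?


Write X = Σ X_I over i = 1, …, 65, with X_I the indicator of one descent.
There are 65 indicators.
For each fixed i, the pair (π(i), π(i+1)) is a uniformly random ordered pair of distinct values from {1, …, 66}; by symmetry P[π(i) > π(i+1)] = 1/2.
By linearity: E[X] = 65 · (1/2) = (66 − 1) · (1/2) = 65/2 ≈ 32.500000.

E[X] = 65/2 = 32.500000.


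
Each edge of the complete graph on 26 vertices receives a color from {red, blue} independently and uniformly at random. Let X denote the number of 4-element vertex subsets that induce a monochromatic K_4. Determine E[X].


Let X = Σ_S X_S over the C(26, 4) = 14950 subsets S of size 4, where X_S = 1 if the K_4 on S is monochromatic.
For a fixed S, the K_4 on S has C(4, 2) = 6 edges. P[all 6 edges red] = (1/2)^6, and likewise for blue, so P[monochromatic] = 2·(1/2)^6 = 2^{1 − 6} = 1/32.
By linearity of expectation: E[X] = C(26, 4) · 2^{1 − 6} = 14950 · 1/32 = 7475/16.
Numerically: E[X] ≈ 467.18750.

E[X] = C(26,4)·2^(1−C(4,2)) = 7475/16 ≈ 467.18750.


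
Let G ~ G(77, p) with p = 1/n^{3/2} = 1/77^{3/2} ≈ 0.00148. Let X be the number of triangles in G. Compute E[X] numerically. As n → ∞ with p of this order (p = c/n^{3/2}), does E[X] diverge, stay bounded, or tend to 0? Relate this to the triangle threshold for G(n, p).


Number of potential triangles: C(77, 3) = 73150.
Each occurs with probability p³ ≈ (0.00148)³ ≈ 3.2418412e-09.
By linearity: E[X] = C(77, 3)·p³ ≈ 73150 · 3.2418412e-09 ≈ 0.00024.
Since α = 3/2 > 1, p = c/n^{3/2} = o(1/n) is below the triangle threshold p ~ 1/n. Asymptotically E[X] ~ (c³/6)·n^{3(1−α)} = (1³/6)·n^{-1.5} → 0, so by Markov's inequality G has no triangles w.h.p.

E[X] ≈ 0.00024; in regime p = Θ(1/n^{3/2}) E[X] tends to 0 (below the triangle threshold p ~ 1/n).


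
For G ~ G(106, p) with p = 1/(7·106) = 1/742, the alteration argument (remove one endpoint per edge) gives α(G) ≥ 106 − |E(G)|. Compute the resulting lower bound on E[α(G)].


E[|E(G)|] = C(106, 2)·p = 5565 · (1/742) = 15/2.
E[α(G)] ≥ n − E[|E(G)|] = 106 − 15/2 = 197/2.
Numerically: ≈ 98.5000.
(This is only a lower bound; the true E[α(G)] may be larger.)

E[α(G)] ≥ 197/2 ≈ 98.5000.


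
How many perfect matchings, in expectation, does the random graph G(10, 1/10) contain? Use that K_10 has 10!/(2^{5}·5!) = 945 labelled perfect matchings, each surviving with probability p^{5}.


K_10 has 10!/(2^{5}·5!) = 945 labelled perfect matchings.
For each such perfect matching H, let X_H = 1 if all 5 edges of H are present in G. Then P[X_H = 1] = p^{5} = (1/10)^{5} = 1/100000.
By linearity of expectation: E[X] = Σ_H E[X_H] = 945 · p^{5} = 945 · 1/100000 = 189/20000.
Numerically: E[X] ≈ 0.00945.

E[X] = 945 · (1/10)^{5} = 189/20000 ≈ 0.00945.


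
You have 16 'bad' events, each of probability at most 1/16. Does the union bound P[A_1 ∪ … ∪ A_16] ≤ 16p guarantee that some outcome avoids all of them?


Union bound: P[∪_{i=1}^{16} A_i] ≤ Σ_i P[A_i] ≤ 16·p = 16·(1/16) = 1.
Numerically: 1 ≈ 1.0000000.
Is 1 < 1? NO.
Since the bound 1 is ≥ 1, the union bound is uninformative here; it does NOT by itself certify existence.

16·p = 1 ≈ 1.0000000; existence NOT certified by the union bound.


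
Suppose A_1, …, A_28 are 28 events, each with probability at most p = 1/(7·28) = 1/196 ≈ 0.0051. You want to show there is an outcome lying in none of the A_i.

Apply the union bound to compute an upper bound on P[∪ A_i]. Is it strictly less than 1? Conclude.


Union bound: P[∪_{i=1}^{28} A_i] ≤ Σ_i P[A_i] ≤ 28·p = 28·(1/196) = 1/7.
Numerically: 1/7 ≈ 0.1429.
Is 1/7 < 1? YES.
Since P[∪ A_i] ≤ 1/7 < 1, the complement has P[∩ A_i^c] ≥ 1 − 1/7 = 6/7 > 0, so some outcome avoids every A_i.

28·p = 1/7 ≈ 0.1429; existence CERTIFIED by the union bound.


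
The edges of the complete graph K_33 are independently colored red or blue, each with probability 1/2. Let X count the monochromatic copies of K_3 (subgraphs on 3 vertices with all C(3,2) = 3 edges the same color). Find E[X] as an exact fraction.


Let X = Σ_S X_S over the C(33, 3) = 5456 subsets S of size 3, where X_S = 1 if the K_3 on S is monochromatic.
For a fixed S, the K_3 on S has C(3, 2) = 3 edges. P[all 3 edges red] = (1/2)^3, and likewise for blue, so P[monochromatic] = 2·(1/2)^3 = 2^{1 − 3} = 1/4.
Summing: E[X] = C(33, 3) · 2^{1 − 3} = 5456 · 1/4 = 1364.
Numerically: E[X] ≈ 1364.00000.

E[X] = C(33,3)·2^(1−C(3,2)) = 1364 ≈ 1364.00000.


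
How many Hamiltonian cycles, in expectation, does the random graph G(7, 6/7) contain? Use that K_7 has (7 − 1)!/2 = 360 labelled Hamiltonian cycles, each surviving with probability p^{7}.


K_7 has (7 − 1)!/2 = 360 labelled Hamiltonian cycles.
For each such Hamiltonian cycle H, let X_H = 1 if all 7 edges of H are present in G. Then P[X_H = 1] = p^{7} = (6/7)^{7} = 279936/823543.
By linearity: E[X] = Σ_H E[X_H] = 360 · p^{7} = 360 · 279936/823543 = 100776960/823543.
Numerically: E[X] ≈ 122.4.

E[X] = 360 · (6/7)^{7} = 100776960/823543 ≈ 122.4.


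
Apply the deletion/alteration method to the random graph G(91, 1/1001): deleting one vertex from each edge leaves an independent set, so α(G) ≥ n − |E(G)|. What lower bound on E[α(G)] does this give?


E[|E(G)|] = C(91, 2)·p = 4095 · (1/1001) = 45/11.
E[α(G)] ≥ n − E[|E(G)|] = 91 − 45/11 = 956/11.
Numerically: ≈ 86.909.
(This is only a lower bound; the true E[α(G)] may be larger.)

E[α(G)] ≥ 956/11 ≈ 86.909.


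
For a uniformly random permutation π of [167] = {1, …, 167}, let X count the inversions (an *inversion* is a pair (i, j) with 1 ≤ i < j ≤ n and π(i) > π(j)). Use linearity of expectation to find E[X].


Write X = Σ X_I over the C(167, 2) = 13861 pairs i < j, with X_I the indicator of one inversion.
There are 13861 indicators.
For each fixed pair i < j, the values π(i) and π(j) are two distinct elements of {1, …, 167} in uniformly random order; by symmetry P[π(i) > π(j)] = 1/2.
By linearity: E[X] = 13861 · (1/2) = C(167, 2) · (1/2) = 13861/2 = 13861/2 ≈ 6930.5000.

E[X] = 13861/2 = 6930.5000.


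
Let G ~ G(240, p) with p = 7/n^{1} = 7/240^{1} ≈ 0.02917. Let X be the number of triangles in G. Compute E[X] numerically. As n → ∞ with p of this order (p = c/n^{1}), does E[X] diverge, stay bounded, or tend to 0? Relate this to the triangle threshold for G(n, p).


Number of potential triangles: C(240, 3) = 2275280.
Each occurs with probability p³ ≈ (0.02917)³ ≈ 2.481192e-05.
By linearity: E[X] = C(240, 3)·p³ ≈ 2275280 · 2.481192e-05 ≈ 56.4541.
Here α = 1, so p = 7/n is exactly at the triangle threshold p ~ 1/n. Asymptotically E[X] → c³/6 = 7³/6 = 343/6 ≈ 57.1667, a bounded constant. In this regime the triangle count is asymptotically Poisson(c³/6).

E[X] ≈ 56.4541; in regime p = Θ(1/n^{1}) E[X] stays bounded (at the triangle threshold p ~ 1/n).


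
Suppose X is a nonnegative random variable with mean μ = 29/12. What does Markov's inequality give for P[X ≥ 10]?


μ = E[X] = 29/12, a = 10.
Markov: P[X ≥ 10] ≤ μ/a = (29/12)/10 = 29/120.
Numerically: ≈ 0.2417.
(Since a = 10 > μ = 2.4167, the bound 29/120 is < 1 and informative.)

P[X ≥ 10] ≤ 29/120 ≈ 0.2417.


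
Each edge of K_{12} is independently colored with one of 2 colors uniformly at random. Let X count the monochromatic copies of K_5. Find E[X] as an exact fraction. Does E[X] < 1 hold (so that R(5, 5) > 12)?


E[X] = C(12, 5) · 2^{1 − 10} = 792 · 2^{−9} = 792/512.
As a reduced fraction: E[X] = 99/64 ≈ 1.547.
Is E[X] < 1? NO.
Since E[X] ≥ 1, the first-moment bound is inconclusive at n = 12; it does NOT by itself certify R(5, 5) > 12.

E[X] = 99/64 ≈ 1.547; E[X] ≥ 1; first-moment method inconclusive here.


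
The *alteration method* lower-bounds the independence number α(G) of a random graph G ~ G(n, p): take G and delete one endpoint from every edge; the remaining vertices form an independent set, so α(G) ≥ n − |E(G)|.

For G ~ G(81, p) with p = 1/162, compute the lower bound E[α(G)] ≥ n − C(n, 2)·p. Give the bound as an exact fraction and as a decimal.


E[|E(G)|] = C(81, 2)·p = 3240 · (1/162) = 20.
E[α(G)] ≥ n − E[|E(G)|] = 81 − 20 = 61.
Numerically: ≈ 61.000000.
(This is only a lower bound; the true E[α(G)] may be larger.)

E[α(G)] ≥ 61 ≈ 61.000000.


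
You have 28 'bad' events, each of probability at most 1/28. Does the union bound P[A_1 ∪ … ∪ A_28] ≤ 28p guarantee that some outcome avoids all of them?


Union bound: P[∪_{i=1}^{28} A_i] ≤ Σ_i P[A_i] ≤ 28·p = 28·(1/28) = 1.
Numerically: 1 ≈ 1.000.
Is 1 < 1? NO.
Since the bound 1 is ≥ 1, the union bound is uninformative here; it does NOT by itself certify existence.

28·p = 1 ≈ 1.000; existence NOT certified by the union bound.


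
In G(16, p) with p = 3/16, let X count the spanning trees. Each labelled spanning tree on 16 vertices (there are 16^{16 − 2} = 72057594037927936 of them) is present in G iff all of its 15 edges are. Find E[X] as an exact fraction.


K_16 has 16^{16 − 2} = 72057594037927936 labelled spanning trees.
For each such spanning tree H, let X_H = 1 if all 15 edges of H are present in G. Then P[X_H = 1] = p^{15} = (3/16)^{15} = 14348907/1152921504606846976.
By linearity: E[X] = Σ_H E[X_H] = 72057594037927936 · p^{15} = 72057594037927936 · 14348907/1152921504606846976 = 14348907/16.
Numerically: E[X] ≈ 8.9681e+05.

E[X] = 72057594037927936 · (3/16)^{15} = 14348907/16 ≈ 8.9681e+05.


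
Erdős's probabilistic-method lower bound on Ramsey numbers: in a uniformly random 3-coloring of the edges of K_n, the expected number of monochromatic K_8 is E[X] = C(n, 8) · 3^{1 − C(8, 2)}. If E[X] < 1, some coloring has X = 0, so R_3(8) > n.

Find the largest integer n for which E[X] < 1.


We need C(n, 8) · 3^{1 − 28} < 1, i.e. C(n, 8) < 3^{28 − 1} = 7625597484987.
Check values of n near the boundary:
  n = 152: C(152, 8) = 5859727868575; 5859727868575 < 7625597484987? YES
  n = 153: C(153, 8) = 6183023199255; 6183023199255 < 7625597484987? YES
  n = 154: C(154, 8) = 6521818990995; 6521818990995 < 7625597484987? YES
  n = 155: C(155, 8) = 6876747915675; 6876747915675 < 7625597484987? YES
  n = 156: C(156, 8) = 7248464019225; 7248464019225 < 7625597484987? YES
  n = 157: C(157, 8) = 7637643295425; 7637643295425 < 7625597484987? NO
The largest n with C(n, 8) < 7625597484987 is n = 156 (where E[X] = 805384891025/847288609443 ≈ 0.9505437). Hence R_3(8) > 156, i.e. R_3(8) ≥ 157.

Largest n = 156; hence R_3(8) > 156.


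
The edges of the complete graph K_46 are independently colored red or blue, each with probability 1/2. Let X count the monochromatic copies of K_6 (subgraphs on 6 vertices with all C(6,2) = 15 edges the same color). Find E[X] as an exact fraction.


Let X = Σ_S X_S over the C(46, 6) = 9366819 subsets S of size 6, where X_S = 1 if the K_6 on S is monochromatic.
For a fixed S, the K_6 on S has C(6, 2) = 15 edges. P[all 15 edges red] = (1/2)^15, and likewise for blue, so P[monochromatic] = 2·(1/2)^15 = 2^{1 − 15} = 1/16384.
Summing: E[X] = C(46, 6) · 2^{1 − 15} = 9366819 · 1/16384 = 9366819/16384.
Numerically: E[X] ≈ 571.7053.

E[X] = C(46,6)·2^(1−C(6,2)) = 9366819/16384 ≈ 571.7053.


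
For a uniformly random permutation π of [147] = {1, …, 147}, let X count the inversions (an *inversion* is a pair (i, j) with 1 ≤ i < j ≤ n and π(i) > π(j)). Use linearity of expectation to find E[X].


Write X = Σ X_I over the C(147, 2) = 10731 pairs i < j, with X_I the indicator of one inversion.
There are 10731 indicators.
For each fixed pair i < j, the values π(i) and π(j) are two distinct elements of {1, …, 147} in uniformly random order; by symmetry P[π(i) > π(j)] = 1/2.
By linearity: E[X] = 10731 · (1/2) = C(147, 2) · (1/2) = 10731/2 = 10731/2 ≈ 5365.500000.

E[X] = 10731/2 = 5365.500000.


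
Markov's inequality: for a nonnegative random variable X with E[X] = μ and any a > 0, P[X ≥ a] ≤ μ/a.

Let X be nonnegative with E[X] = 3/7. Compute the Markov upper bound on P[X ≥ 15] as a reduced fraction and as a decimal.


μ = E[X] = 3/7, a = 15.
Markov: P[X ≥ 15] ≤ μ/a = (3/7)/15 = 1/35.
Numerically: ≈ 0.029.
(Since a = 15 > μ = 0.429, the bound 1/35 is < 1 and informative.)

P[X ≥ 15] ≤ 1/35 ≈ 0.029.


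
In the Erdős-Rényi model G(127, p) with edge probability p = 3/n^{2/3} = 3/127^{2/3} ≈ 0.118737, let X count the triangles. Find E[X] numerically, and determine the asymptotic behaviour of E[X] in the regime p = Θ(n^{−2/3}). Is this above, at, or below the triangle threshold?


Number of potential triangles: C(127, 3) = 333375.
Each occurs with probability p³ ≈ (0.118737)³ ≈ 1.67400335e-03.
By linearity: E[X] = C(127, 3)·p³ ≈ 333375 · 1.67400335e-03 ≈ 558.070866.
Since α = 2/3 < 1, p = c/n^{2/3} ≫ 1/n is above the triangle threshold p ~ 1/n. Asymptotically E[X] ~ (c³/6)·n^{3(1−α)} = (3³/6)·n^{1} → ∞; triangles are abundant w.h.p.

E[X] ≈ 558.070866; in regime p = Θ(1/n^{2/3}) E[X] diverges (above the triangle threshold p ~ 1/n).


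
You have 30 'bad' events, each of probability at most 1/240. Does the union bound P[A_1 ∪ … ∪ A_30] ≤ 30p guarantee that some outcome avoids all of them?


Union bound: P[∪_{i=1}^{30} A_i] ≤ Σ_i P[A_i] ≤ 30·p = 30·(1/240) = 1/8.
Numerically: 1/8 ≈ 0.125000.
Is 1/8 < 1? YES.
Since P[∪ A_i] ≤ 1/8 < 1, the complement has P[∩ A_i^c] ≥ 1 − 1/8 = 7/8 > 0, so some outcome avoids every A_i.

30·p = 1/8 ≈ 0.125000; existence CERTIFIED by the union bound.


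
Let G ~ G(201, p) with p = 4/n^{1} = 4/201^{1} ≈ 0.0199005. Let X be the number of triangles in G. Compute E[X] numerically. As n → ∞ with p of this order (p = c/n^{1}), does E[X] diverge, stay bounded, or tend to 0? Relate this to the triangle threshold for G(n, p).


Number of potential triangles: C(201, 3) = 1333300.
Each occurs with probability p³ ≈ (0.0199005)³ ≈ 7.88119007e-06.
By linearity: E[X] = C(201, 3)·p³ ≈ 1333300 · 7.88119007e-06 ≈ 10.507991.
Here α = 1, so p = 4/n is exactly at the triangle threshold p ~ 1/n. Asymptotically E[X] → c³/6 = 4³/6 = 32/3 ≈ 10.666667, a bounded constant. In this regime the triangle count is asymptotically Poisson(c³/6).

E[X] ≈ 10.507991; in regime p = Θ(1/n^{1}) E[X] stays bounded (at the triangle threshold p ~ 1/n).


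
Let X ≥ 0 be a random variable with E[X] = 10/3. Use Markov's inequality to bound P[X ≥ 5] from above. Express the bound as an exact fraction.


μ = E[X] = 10/3, a = 5.
Markov: P[X ≥ 5] ≤ μ/a = (10/3)/5 = 2/3.
Numerically: ≈ 0.66667.
(Since a = 5 > μ = 3.33333, the bound 2/3 is < 1 and informative.)

P[X ≥ 5] ≤ 2/3 ≈ 0.66667.


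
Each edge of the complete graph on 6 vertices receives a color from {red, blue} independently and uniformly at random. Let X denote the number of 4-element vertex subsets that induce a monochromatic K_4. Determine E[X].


Let X = Σ_S X_S over the C(6, 4) = 15 subsets S of size 4, where X_S = 1 if the K_4 on S is monochromatic.
For a fixed S, the K_4 on S has C(4, 2) = 6 edges. P[all 6 edges red] = (1/2)^6, and likewise for blue, so P[monochromatic] = 2·(1/2)^6 = 2^{1 − 6} = 1/32.
By linearity of expectation: E[X] = C(6, 4) · 2^{1 − 6} = 15 · 1/32 = 15/32.
Numerically: E[X] ≈ 0.46875.

E[X] = C(6,4)·2^(1−C(4,2)) = 15/32 ≈ 0.46875.


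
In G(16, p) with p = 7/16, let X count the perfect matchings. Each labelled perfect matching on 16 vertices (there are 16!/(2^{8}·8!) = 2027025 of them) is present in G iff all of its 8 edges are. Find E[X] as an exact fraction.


K_16 has 16!/(2^{8}·8!) = 2027025 labelled perfect matchings.
For each such perfect matching H, let X_H = 1 if all 8 edges of H are present in G. Then P[X_H = 1] = p^{8} = (7/16)^{8} = 5764801/4294967296.
By linearity: E[X] = Σ_H E[X_H] = 2027025 · p^{8} = 2027025 · 5764801/4294967296 = 11685395747025/4294967296.
Numerically: E[X] ≈ 2720.7.

E[X] = 2027025 · (7/16)^{8} = 11685395747025/4294967296 ≈ 2720.7.


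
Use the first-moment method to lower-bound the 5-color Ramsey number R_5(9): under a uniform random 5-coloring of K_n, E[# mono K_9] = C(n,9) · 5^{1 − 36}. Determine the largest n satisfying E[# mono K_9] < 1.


We need C(n, 9) · 5^{1 − 36} < 1, i.e. C(n, 9) < 5^{36 − 1} = 2910383045673370361328125.
Check values of n near the boundary:
  n = 2165: C(2165, 9) = 2832220612024886803272630; 2832220612024886803272630 < 2910383045673370361328125? YES
  n = 2166: C(2166, 9) = 2844037944203015677277940; 2844037944203015677277940 < 2910383045673370361328125? YES
  n = 2167: C(2167, 9) = 2855899084841489792706810; 2855899084841489792706810 < 2910383045673370361328125? YES
  n = 2168: C(2168, 9) = 2867804175977929537095120; 2867804175977929537095120 < 2910383045673370361328125? YES
  n = 2169: C(2169, 9) = 2879753360044504243499683; 2879753360044504243499683 < 2910383045673370361328125? YES
  n = 2170: C(2170, 9) = 2891746779868845075610510; 2891746779868845075610510 < 2910383045673370361328125? YES
  n = 2171: C(2171, 9) = 2903784578674959601827205; 2903784578674959601827205 < 2910383045673370361328125? YES
  n = 2172: C(2172, 9) = 2915866900084148060642020; 2915866900084148060642020 < 2910383045673370361328125? NO
  n = 2173: C(2173, 9) = 2927993888115921319674265; 2927993888115921319674265 < 2910383045673370361328125? NO
  n = 2174: C(2174, 9) = 2940165687188920530702934; 2940165687188920530702934 < 2910383045673370361328125? NO
The largest n with C(n, 9) < 2910383045673370361328125 is n = 2171 (where E[X] = 580756915734991920365441/582076609134674072265625 ≈ 0.9977328). Hence R_5(9) > 2171, i.e. R_5(9) ≥ 2172.

Largest n = 2171; hence R_5(9) > 2171.


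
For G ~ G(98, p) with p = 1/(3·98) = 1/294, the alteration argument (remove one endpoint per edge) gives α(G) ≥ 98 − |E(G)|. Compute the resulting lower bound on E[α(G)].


E[|E(G)|] = C(98, 2)·p = 4753 · (1/294) = 97/6.
E[α(G)] ≥ n − E[|E(G)|] = 98 − 97/6 = 491/6.
Numerically: ≈ 81.8333.
(This is only a lower bound; the true E[α(G)] may be larger.)

E[α(G)] ≥ 491/6 ≈ 81.8333.


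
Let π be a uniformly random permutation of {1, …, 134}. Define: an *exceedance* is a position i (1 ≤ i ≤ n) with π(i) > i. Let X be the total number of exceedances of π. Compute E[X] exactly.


Write X = Σ_{i=1}^{134} X_i, where X_i = 1_{π(i) > i}.
For each fixed i, π(i) is uniform over {1, …, 134} (marginal of a uniform permutation), so P[π(i) > i] = (n − i)/n. Summing: Σ_{i=1}^{134} (n − i)/n = (0 + 1 + … + 133)/134 = 134(134 − 1)/(2·134) = (134 − 1)/2.
Hence E[X] = Σ_{i=1}^{134} (134 − i)/134 = 133/2 ≈ 66.500000.

E[X] = 133/2 = 66.500000.


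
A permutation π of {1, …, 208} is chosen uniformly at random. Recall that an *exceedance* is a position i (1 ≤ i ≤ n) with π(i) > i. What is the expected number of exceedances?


Write X = Σ_{i=1}^{208} X_i, where X_i = 1_{π(i) > i}.
For each fixed i, π(i) is uniform over {1, …, 208} (marginal of a uniform permutation), so P[π(i) > i] = (n − i)/n. Summing: Σ_{i=1}^{208} (n − i)/n = (0 + 1 + … + 207)/208 = 208(208 − 1)/(2·208) = (208 − 1)/2.
Hence E[X] = Σ_{i=1}^{208} (208 − i)/208 = 207/2 ≈ 103.500000.

E[X] = 207/2 = 103.500000.


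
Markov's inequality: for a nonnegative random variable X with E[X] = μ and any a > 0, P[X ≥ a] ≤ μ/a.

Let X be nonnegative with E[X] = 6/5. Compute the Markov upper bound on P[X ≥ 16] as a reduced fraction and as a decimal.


μ = E[X] = 6/5, a = 16.
Markov: P[X ≥ 16] ≤ μ/a = (6/5)/16 = 3/40.
Numerically: ≈ 0.075000.
(Since a = 16 > μ = 1.200000, the bound 3/40 is < 1 and informative.)

P[X ≥ 16] ≤ 3/40 ≈ 0.075000.


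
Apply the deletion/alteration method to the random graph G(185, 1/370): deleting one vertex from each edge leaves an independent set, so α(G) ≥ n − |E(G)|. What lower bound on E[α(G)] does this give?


E[|E(G)|] = C(185, 2)·p = 17020 · (1/370) = 46.
E[α(G)] ≥ n − E[|E(G)|] = 185 − 46 = 139.
Numerically: ≈ 139.00000.
(This is only a lower bound; the true E[α(G)] may be larger.)

E[α(G)] ≥ 139 ≈ 139.00000.


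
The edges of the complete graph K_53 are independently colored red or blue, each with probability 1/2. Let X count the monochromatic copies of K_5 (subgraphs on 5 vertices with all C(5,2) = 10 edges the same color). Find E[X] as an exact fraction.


Let X = Σ_S X_S over the C(53, 5) = 2869685 subsets S of size 5, where X_S = 1 if the K_5 on S is monochromatic.
For a fixed S, the K_5 on S has C(5, 2) = 10 edges. P[all 10 edges red] = (1/2)^10, and likewise for blue, so P[monochromatic] = 2·(1/2)^10 = 2^{1 − 10} = 1/512.
By linearity of expectation: E[X] = C(53, 5) · 2^{1 − 10} = 2869685 · 1/512 = 2869685/512.
Numerically: E[X] ≈ 5604.853516.

E[X] = C(53,5)·2^(1−C(5,2)) = 2869685/512 ≈ 5604.853516.


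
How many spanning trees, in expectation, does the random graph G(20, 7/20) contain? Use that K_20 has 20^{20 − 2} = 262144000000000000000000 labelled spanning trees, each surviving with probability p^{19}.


K_20 has 20^{20 − 2} = 262144000000000000000000 labelled spanning trees.
For each such spanning tree H, let X_H = 1 if all 19 edges of H are present in G. Then P[X_H = 1] = p^{19} = (7/20)^{19} = 11398895185373143/5242880000000000000000000.
By linearity: E[X] = Σ_H E[X_H] = 262144000000000000000000 · p^{19} = 262144000000000000000000 · 11398895185373143/5242880000000000000000000 = 11398895185373143/20.
Numerically: E[X] ≈ 5.6994e+14.

E[X] = 262144000000000000000000 · (7/20)^{19} = 11398895185373143/20 ≈ 5.6994e+14.


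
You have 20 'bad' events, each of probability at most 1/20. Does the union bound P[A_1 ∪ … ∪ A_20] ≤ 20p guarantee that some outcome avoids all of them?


Union bound: P[∪_{i=1}^{20} A_i] ≤ Σ_i P[A_i] ≤ 20·p = 20·(1/20) = 1.
Numerically: 1 ≈ 1.00000.
Is 1 < 1? NO.
Since the bound 1 is ≥ 1, the union bound is uninformative here; it does NOT by itself certify existence.

20·p = 1 ≈ 1.00000; existence NOT certified by the union bound.


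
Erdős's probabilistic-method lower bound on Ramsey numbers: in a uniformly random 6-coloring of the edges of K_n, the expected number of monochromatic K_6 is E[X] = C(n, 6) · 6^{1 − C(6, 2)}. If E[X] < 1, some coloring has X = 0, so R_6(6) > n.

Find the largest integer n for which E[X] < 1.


We need C(n, 6) · 6^{1 − 15} < 1, i.e. C(n, 6) < 6^{15 − 1} = 78364164096.
Check values of n near the boundary:
  n = 195: C(195, 6) = 70656049360; 70656049360 < 78364164096? YES
  n = 196: C(196, 6) = 72887293024; 72887293024 < 78364164096? YES
  n = 197: C(197, 6) = 75176946208; 75176946208 < 78364164096? YES
  n = 198: C(198, 6) = 77526225777; 77526225777 < 78364164096? YES
  n = 199: C(199, 6) = 79936367511; 79936367511 < 78364164096? NO
  n = 200: C(200, 6) = 82408626300; 82408626300 < 78364164096? NO
The largest n with C(n, 6) < 78364164096 is n = 198 (where E[X] = 25842075259/26121388032 ≈ 0.989307). Hence R_6(6) > 198, i.e. R_6(6) ≥ 199.

Largest n = 198; hence R_6(6) > 198.


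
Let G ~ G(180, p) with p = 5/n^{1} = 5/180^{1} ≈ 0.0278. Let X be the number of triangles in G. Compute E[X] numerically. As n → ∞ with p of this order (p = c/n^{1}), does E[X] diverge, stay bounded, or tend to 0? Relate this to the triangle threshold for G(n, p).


Number of potential triangles: C(180, 3) = 955860.
Each occurs with probability p³ ≈ (0.0278)³ ≈ 2.14335e-05.
By linearity: E[X] = C(180, 3)·p³ ≈ 955860 · 2.14335e-05 ≈ 20.487.
Here α = 1, so p = 5/n is exactly at the triangle threshold p ~ 1/n. Asymptotically E[X] → c³/6 = 5³/6 = 125/6 ≈ 20.833, a bounded constant. In this regime the triangle count is asymptotically Poisson(c³/6).

E[X] ≈ 20.487; in regime p = Θ(1/n^{1}) E[X] stays bounded (at the triangle threshold p ~ 1/n).


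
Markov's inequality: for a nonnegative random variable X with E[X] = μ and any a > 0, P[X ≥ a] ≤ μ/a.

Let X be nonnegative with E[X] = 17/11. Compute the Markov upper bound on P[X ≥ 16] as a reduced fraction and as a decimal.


μ = E[X] = 17/11, a = 16.
Markov: P[X ≥ 16] ≤ μ/a = (17/11)/16 = 17/176.
Numerically: ≈ 0.096591.
(Since a = 16 > μ = 1.545455, the bound 17/176 is < 1 and informative.)

P[X ≥ 16] ≤ 17/176 ≈ 0.096591.


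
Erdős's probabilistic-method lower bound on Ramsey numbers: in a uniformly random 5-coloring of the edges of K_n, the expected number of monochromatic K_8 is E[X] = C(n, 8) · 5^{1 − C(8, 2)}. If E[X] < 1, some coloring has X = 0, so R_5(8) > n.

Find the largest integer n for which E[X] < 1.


We need C(n, 8) · 5^{1 − 28} < 1, i.e. C(n, 8) < 5^{28 − 1} = 7450580596923828125.
Check values of n near the boundary:
  n = 857: C(857, 8) = 6983854138365964575; 6983854138365964575 < 7450580596923828125? YES
  n = 858: C(858, 8) = 7049584530256467771; 7049584530256467771 < 7450580596923828125? YES
  n = 859: C(859, 8) = 7115855595170747139; 7115855595170747139 < 7450580596923828125? YES
  n = 860: C(860, 8) = 7182671140665308145; 7182671140665308145 < 7450580596923828125? YES
  n = 861: C(861, 8) = 7250034996615275865; 7250034996615275865 < 7450580596923828125? YES
  n = 862: C(862, 8) = 7317951015318931845; 7317951015318931845 < 7450580596923828125? YES
  n = 863: C(863, 8) = 7386423071602617757; 7386423071602617757 < 7450580596923828125? YES
  n = 864: C(864, 8) = 7455455062926006708; 7455455062926006708 < 7450580596923828125? NO
  n = 865: C(865, 8) = 7525050909487743060; 7525050909487743060 < 7450580596923828125? NO
  n = 866: C(866, 8) = 7595214554331451620; 7595214554331451620 < 7450580596923828125? NO
The largest n with C(n, 8) < 7450580596923828125 is n = 863 (where E[X] = 7386423071602617757/7450580596923828125 ≈ 0.9914). Hence R_5(8) > 863, i.e. R_5(8) ≥ 864.

Largest n = 863; hence R_5(8) > 863.


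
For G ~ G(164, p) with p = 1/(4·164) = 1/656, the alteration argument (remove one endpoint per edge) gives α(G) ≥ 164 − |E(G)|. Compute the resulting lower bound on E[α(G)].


E[|E(G)|] = C(164, 2)·p = 13366 · (1/656) = 163/8.
E[α(G)] ≥ n − E[|E(G)|] = 164 − 163/8 = 1149/8.
Numerically: ≈ 143.625000.
(This is only a lower bound; the true E[α(G)] may be larger.)

E[α(G)] ≥ 1149/8 ≈ 143.625000.


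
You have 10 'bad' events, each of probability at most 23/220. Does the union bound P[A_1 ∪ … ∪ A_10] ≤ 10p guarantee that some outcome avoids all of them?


Union bound: P[∪_{i=1}^{10} A_i] ≤ Σ_i P[A_i] ≤ 10·p = 10·(23/220) = 23/22.
Numerically: 23/22 ≈ 1.0454545.
Is 23/22 < 1? NO.
Since the bound 23/22 is ≥ 1, the union bound is uninformative here; it does NOT by itself certify existence.

10·p = 23/22 ≈ 1.0454545; existence NOT certified by the union bound.


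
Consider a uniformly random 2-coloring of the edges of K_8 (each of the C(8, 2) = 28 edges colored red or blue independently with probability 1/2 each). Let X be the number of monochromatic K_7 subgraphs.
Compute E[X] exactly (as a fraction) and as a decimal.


Let X = Σ_S X_S over the C(8, 7) = 8 subsets S of size 7, where X_S = 1 if the K_7 on S is monochromatic.
For a fixed S, the K_7 on S has C(7, 2) = 21 edges. P[all 21 edges red] = (1/2)^21, and likewise for blue, so P[monochromatic] = 2·(1/2)^21 = 2^{1 − 21} = 1/1048576.
By linearity of expectation: E[X] = C(8, 7) · 2^{1 − 21} = 8 · 1/1048576 = 1/131072.
Numerically: E[X] ≈ 0.00001.

E[X] = C(8,7)·2^(1−C(7,2)) = 1/131072 ≈ 0.00001.


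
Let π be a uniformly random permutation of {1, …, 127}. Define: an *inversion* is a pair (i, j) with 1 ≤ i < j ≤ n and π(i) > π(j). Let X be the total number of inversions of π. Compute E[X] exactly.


Write X = Σ X_I over the C(127, 2) = 8001 pairs i < j, with X_I the indicator of one inversion.
There are 8001 indicators.
For each fixed pair i < j, the values π(i) and π(j) are two distinct elements of {1, …, 127} in uniformly random order; by symmetry P[π(i) > π(j)] = 1/2.
By linearity: E[X] = 8001 · (1/2) = C(127, 2) · (1/2) = 8001/2 = 8001/2 ≈ 4000.500.

E[X] = 8001/2 = 4000.500.
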